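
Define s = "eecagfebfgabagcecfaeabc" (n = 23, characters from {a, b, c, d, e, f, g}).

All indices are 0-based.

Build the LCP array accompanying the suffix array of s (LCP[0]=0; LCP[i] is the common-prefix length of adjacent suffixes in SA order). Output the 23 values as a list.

[0, 2, 1, 1, 2, 0, 1, 1, 0, 1, 1, 1, 0, 1, 1, 2, 1, 0, 1, 1, 0, 1, 1]

rank | idx | suffix
   0 |  10 | abagcecfaeabc
   1 |  20 | abc
   2 |  18 | aeabc
   3 |  12 | agcecfaeabc
   4 |   3 | agfebfgabagcecfaeabc
   5 |  11 | bagcecfaeabc
   6 |  21 | bc
   7 |   7 | bfgabagcecfaeabc
   8 |  22 | c
   9 |   2 | cagfebfgabagcecfaeabc
  10 |  14 | cecfaeabc
  11 |  16 | cfaeabc
  12 |  19 | eabc
  13 |   6 | ebfgabagcecfaeabc
  14 |   1 | ecagfebfgabagcecfaeabc
  15 |  15 | ecfaeabc
  16 |   0 | eecagfebfgabagcecfaeabc
  17 |  17 | faeabc
  18 |   5 | febfgabagcecfaeabc
  19 |   8 | fgabagcecfaeabc
  20 |   9 | gabagcecfaeabc
  21 |  13 | gcecfaeabc
  22 |   4 | gfebfgabagcecfaeabc

SA = [10, 20, 18, 12, 3, 11, 21, 7, 22, 2, 14, 16, 19, 6, 1, 15, 0, 17, 5, 8, 9, 13, 4]
i: (SA[i-1],SA[i]) lcp shared
  1: (10,20) 2 'ab'
  2: (20,18) 1 'a'
  3: (18,12) 1 'a'
  4: (12,3) 2 'ag'
  5: (3,11) 0 ''
  6: (11,21) 1 'b'
  7: (21,7) 1 'b'
  8: (7,22) 0 ''
  9: (22,2) 1 'c'
  10: (2,14) 1 'c'
  11: (14,16) 1 'c'
  12: (16,19) 0 ''
  13: (19,6) 1 'e'
  14: (6,1) 1 'e'
  15: (1,15) 2 'ec'
  16: (15,0) 1 'e'
  17: (0,17) 0 ''
  18: (17,5) 1 'f'
  19: (5,8) 1 'f'
  20: (8,9) 0 ''
  21: (9,13) 1 'g'
  22: (13,4) 1 'g'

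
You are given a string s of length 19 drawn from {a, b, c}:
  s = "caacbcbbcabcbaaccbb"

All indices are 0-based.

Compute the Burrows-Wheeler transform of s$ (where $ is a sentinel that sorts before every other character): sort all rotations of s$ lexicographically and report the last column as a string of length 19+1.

rank  rotation              last
    0  $caacbcbbcabcbaaccbb  b
    1  aacbcbbcabcbaaccbb$c  c
    2  aaccbb$caacbcbbcabcb  b
    3  abcbaaccbb$caacbcbbc  c
    4  acbcbbcabcbaaccbb$ca  a
    5  accbb$caacbcbbcabcba  a
    6  b$caacbcbbcabcbaaccb  b
    7  baaccbb$caacbcbbcabc  c
    8  bb$caacbcbbcabcbaacc  c
    9  bbcabcbaaccbb$caacbc  c
   10  bcabcbaaccbb$caacbcb  b
   11  bcbaaccbb$caacbcbbca  a
   12  bcbbcabcbaaccbb$caac  c
   13  caacbcbbcabcbaaccbb$  $
   14  cabcbaaccbb$caacbcbb  b
   15  cbaaccbb$caacbcbbcab  b
   16  cbb$caacbcbbcabcbaac  c
   17  cbbcabcbaaccbb$caacb  b
   18  cbcbbcabcbaaccbb$caa  a
   19  ccbb$caacbcbbcabcbaa  a

bcbcaabcccbac$bbcbaa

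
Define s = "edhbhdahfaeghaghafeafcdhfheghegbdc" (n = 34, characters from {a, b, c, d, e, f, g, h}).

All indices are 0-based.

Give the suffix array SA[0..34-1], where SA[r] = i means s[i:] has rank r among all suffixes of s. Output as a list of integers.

sorted suffixes:
  #0 SA[0]=9  'aeghaghafeafcdhfheghegbdc'
  #1 SA[1]=19  'afcdhfheghegbdc'
  #2 SA[2]=16  'afeafcdhfheghegbdc'
  #3 SA[3]=13  'aghafeafcdhfheghegbdc'
  #4 SA[4]=6  'ahfaeghaghafeafcdhfheghegbdc'
  #5 SA[5]=31  'bdc'
  #6 SA[6]=3  'bhdahfaeghaghafeafcdhfheghegbdc'
  #7 SA[7]=33  'c'
  #8 SA[8]=21  'cdhfheghegbdc'
  #9 SA[9]=5  'dahfaeghaghafeafcdhfheghegbdc'
  #10 SA[10]=32  'dc'
  #11 SA[11]=1  'dhbhdahfaeghaghafeafcdhfheghegbdc'
  #12 SA[12]=22  'dhfheghegbdc'
  #13 SA[13]=18  'eafcdhfheghegbdc'
  #14 SA[14]=0  'edhbhdahfaeghaghafeafcdhfheghegbdc'
  #15 SA[15]=29  'egbdc'
  #16 SA[16]=10  'eghaghafeafcdhfheghegbdc'
  #17 SA[17]=26  'eghegbdc'
  #18 SA[18]=8  'faeghaghafeafcdhfheghegbdc'
  #19 SA[19]=20  'fcdhfheghegbdc'
  #20 SA[20]=17  'feafcdhfheghegbdc'
  #21 SA[21]=24  'fheghegbdc'
  #22 SA[22]=30  'gbdc'
  #23 SA[23]=14  'ghafeafcdhfheghegbdc'
  #24 SA[24]=11  'ghaghafeafcdhfheghegbdc'
  #25 SA[25]=27  'ghegbdc'
  #26 SA[26]=15  'hafeafcdhfheghegbdc'
  #27 SA[27]=12  'haghafeafcdhfheghegbdc'
  #28 SA[28]=2  'hbhdahfaeghaghafeafcdhfheghegbdc'
  #29 SA[29]=4  'hdahfaeghaghafeafcdhfheghegbdc'
  #30 SA[30]=28  'hegbdc'
  #31 SA[31]=25  'heghegbdc'
  #32 SA[32]=7  'hfaeghaghafeafcdhfheghegbdc'
  #33 SA[33]=23  'hfheghegbdc'

[9, 19, 16, 13, 6, 31, 3, 33, 21, 5, 32, 1, 22, 18, 0, 29, 10, 26, 8, 20, 17, 24, 30, 14, 11, 27, 15, 12, 2, 4, 28, 25, 7, 23]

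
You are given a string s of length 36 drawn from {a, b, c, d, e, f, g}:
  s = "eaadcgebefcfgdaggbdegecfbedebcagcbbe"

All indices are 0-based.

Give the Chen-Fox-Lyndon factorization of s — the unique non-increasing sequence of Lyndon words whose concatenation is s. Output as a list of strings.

["e", "aadcgebefcfgdaggbdegecfbedebcagcbbe"]

emit factor 1: 'e' (i=0, period=1)
emit factor 2: 'aadcgebefcfgdaggbdegecfbedebcagcbbe' (i=1, period=35)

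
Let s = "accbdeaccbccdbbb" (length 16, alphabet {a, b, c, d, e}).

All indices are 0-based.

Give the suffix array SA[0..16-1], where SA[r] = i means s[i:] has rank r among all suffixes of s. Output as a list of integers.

[6, 0, 15, 14, 13, 9, 3, 8, 2, 7, 1, 10, 11, 12, 4, 5]

rank | idx | suffix
   0 |   6 | accbccdbbb
   1 |   0 | accbdeaccbccdbbb
   2 |  15 | b
   3 |  14 | bb
   4 |  13 | bbb
   5 |   9 | bccdbbb
   6 |   3 | bdeaccbccdbbb
   7 |   8 | cbccdbbb
   8 |   2 | cbdeaccbccdbbb
   9 |   7 | ccbccdbbb
  10 |   1 | ccbdeaccbccdbbb
  11 |  10 | ccdbbb
  12 |  11 | cdbbb
  13 |  12 | dbbb
  14 |   4 | deaccbccdbbb
  15 |   5 | eaccbccdbbb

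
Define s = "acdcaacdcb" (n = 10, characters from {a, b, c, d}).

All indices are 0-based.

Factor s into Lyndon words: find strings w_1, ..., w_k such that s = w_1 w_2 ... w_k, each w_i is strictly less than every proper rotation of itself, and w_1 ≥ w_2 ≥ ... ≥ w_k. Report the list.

["acdc", "aacdcb"]

emit factor 1: 'acdc' (i=0, period=4)
emit factor 2: 'aacdcb' (i=4, period=6)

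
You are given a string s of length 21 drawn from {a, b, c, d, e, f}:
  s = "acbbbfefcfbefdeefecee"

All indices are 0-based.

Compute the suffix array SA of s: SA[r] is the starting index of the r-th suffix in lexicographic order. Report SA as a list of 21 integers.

[0, 2, 3, 10, 4, 1, 18, 8, 13, 20, 17, 19, 14, 6, 11, 15, 9, 7, 12, 16, 5]

sorted suffixes:
  #0 SA[0]=0  'acbbbfefcfbefdeefecee'
  #1 SA[1]=2  'bbbfefcfbefdeefecee'
  #2 SA[2]=3  'bbfefcfbefdeefecee'
  #3 SA[3]=10  'befdeefecee'
  #4 SA[4]=4  'bfefcfbefdeefecee'
  #5 SA[5]=1  'cbbbfefcfbefdeefecee'
  #6 SA[6]=18  'cee'
  #7 SA[7]=8  'cfbefdeefecee'
  #8 SA[8]=13  'deefecee'
  #9 SA[9]=20  'e'
  #10 SA[10]=17  'ecee'
  #11 SA[11]=19  'ee'
  #12 SA[12]=14  'eefecee'
  #13 SA[13]=6  'efcfbefdeefecee'
  #14 SA[14]=11  'efdeefecee'
  #15 SA[15]=15  'efecee'
  #16 SA[16]=9  'fbefdeefecee'
  #17 SA[17]=7  'fcfbefdeefecee'
  #18 SA[18]=12  'fdeefecee'
  #19 SA[19]=16  'fecee'
  #20 SA[20]=5  'fefcfbefdeefecee'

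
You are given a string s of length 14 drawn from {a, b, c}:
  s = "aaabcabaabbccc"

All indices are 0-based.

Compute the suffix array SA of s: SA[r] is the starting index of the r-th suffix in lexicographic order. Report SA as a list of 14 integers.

[0, 7, 1, 5, 8, 2, 6, 9, 3, 10, 13, 4, 12, 11]

rank | idx | suffix
   0 |   0 | aaabcabaabbccc
   1 |   7 | aabbccc
   2 |   1 | aabcabaabbccc
   3 |   5 | abaabbccc
   4 |   8 | abbccc
   5 |   2 | abcabaabbccc
   6 |   6 | baabbccc
   7 |   9 | bbccc
   8 |   3 | bcabaabbccc
   9 |  10 | bccc
  10 |  13 | c
  11 |   4 | cabaabbccc
  12 |  12 | cc
  13 |  11 | ccc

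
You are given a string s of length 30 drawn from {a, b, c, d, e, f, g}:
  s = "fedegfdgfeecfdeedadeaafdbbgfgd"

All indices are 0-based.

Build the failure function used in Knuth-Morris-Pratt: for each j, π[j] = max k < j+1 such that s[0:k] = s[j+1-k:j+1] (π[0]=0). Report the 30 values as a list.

π[0] = 0
j=1 s[j]='e': π[1]=0 (border '')
j=2 s[j]='d': π[2]=0 (border '')
j=3 s[j]='e': π[3]=0 (border '')
j=4 s[j]='g': π[4]=0 (border '')
j=5 s[j]='f': π[5]=1 (border 'f')
j=6 s[j]='d': k: 1→0; π[6]=0 (border '')
j=7 s[j]='g': π[7]=0 (border '')
j=8 s[j]='f': π[8]=1 (border 'f')
j=9 s[j]='e': π[9]=2 (border 'fe')
j=10 s[j]='e': k: 2→0; π[10]=0 (border '')
j=11 s[j]='c': π[11]=0 (border '')
j=12 s[j]='f': π[12]=1 (border 'f')
j=13 s[j]='d': k: 1→0; π[13]=0 (border '')
j=14 s[j]='e': π[14]=0 (border '')
j=15 s[j]='e': π[15]=0 (border '')
j=16 s[j]='d': π[16]=0 (border '')
j=17 s[j]='a': π[17]=0 (border '')
j=18 s[j]='d': π[18]=0 (border '')
j=19 s[j]='e': π[19]=0 (border '')
j=20 s[j]='a': π[20]=0 (border '')
j=21 s[j]='a': π[21]=0 (border '')
j=22 s[j]='f': π[22]=1 (border 'f')
j=23 s[j]='d': k: 1→0; π[23]=0 (border '')
j=24 s[j]='b': π[24]=0 (border '')
j=25 s[j]='b': π[25]=0 (border '')
j=26 s[j]='g': π[26]=0 (border '')
j=27 s[j]='f': π[27]=1 (border 'f')
j=28 s[j]='g': k: 1→0; π[28]=0 (border '')
j=29 s[j]='d': π[29]=0 (border '')

[0, 0, 0, 0, 0, 1, 0, 0, 1, 2, 0, 0, 1, 0, 0, 0, 0, 0, 0, 0, 0, 0, 1, 0, 0, 0, 0, 1, 0, 0]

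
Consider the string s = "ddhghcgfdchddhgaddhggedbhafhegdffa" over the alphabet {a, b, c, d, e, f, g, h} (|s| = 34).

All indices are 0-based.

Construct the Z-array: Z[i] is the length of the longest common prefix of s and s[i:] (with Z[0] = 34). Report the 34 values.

[34, 1, 0, 0, 0, 0, 0, 0, 1, 0, 0, 4, 1, 0, 0, 0, 4, 1, 0, 0, 0, 0, 1, 0, 0, 0, 0, 0, 0, 0, 1, 0, 0, 0]

Z[0]=34
i=1: outside box; Z[1]=1 extend→box=[1,2)
i=2: outside box; Z[2]=0
i=3: outside box; Z[3]=0
i=4: outside box; Z[4]=0
i=5: outside box; Z[5]=0
i=6: outside box; Z[6]=0
i=7: outside box; Z[7]=0
i=8: outside box; Z[8]=1 extend→box=[8,9)
i=9: outside box; Z[9]=0
i=10: outside box; Z[10]=0
i=11: outside box; Z[11]=4 extend→box=[11,15)
i=12: min(r-i=3, Z[1]=1)=1; Z[12]=1
i=13: min(r-i=2, Z[2]=0)=0; Z[13]=0
i=14: min(r-i=1, Z[3]=0)=0; Z[14]=0
i=15: outside box; Z[15]=0
i=16: outside box; Z[16]=4 extend→box=[16,20)
i=17: min(r-i=3, Z[1]=1)=1; Z[17]=1
i=18: min(r-i=2, Z[2]=0)=0; Z[18]=0
i=19: min(r-i=1, Z[3]=0)=0; Z[19]=0
i=20: outside box; Z[20]=0
i=21: outside box; Z[21]=0
i=22: outside box; Z[22]=1 extend→box=[22,23)
i=23: outside box; Z[23]=0
i=24: outside box; Z[24]=0
i=25: outside box; Z[25]=0
i=26: outside box; Z[26]=0
i=27: outside box; Z[27]=0
i=28: outside box; Z[28]=0
i=29: outside box; Z[29]=0
i=30: outside box; Z[30]=1 extend→box=[30,31)
i=31: outside box; Z[31]=0
i=32: outside box; Z[32]=0
i=33: outside box; Z[33]=0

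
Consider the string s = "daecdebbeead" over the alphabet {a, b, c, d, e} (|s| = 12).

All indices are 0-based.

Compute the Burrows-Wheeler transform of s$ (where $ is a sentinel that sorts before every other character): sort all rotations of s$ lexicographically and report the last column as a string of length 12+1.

rank  rotation       last
    0  $daecdebbeead  d
    1  ad$daecdebbee  e
    2  aecdebbeead$d  d
    3  bbeead$daecde  e
    4  beead$daecdeb  b
    5  cdebbeead$dae  e
    6  d$daecdebbeea  a
    7  daecdebbeead$  $
    8  debbeead$daec  c
    9  ead$daecdebbe  e
   10  ebbeead$daecd  d
   11  ecdebbeead$da  a
   12  eead$daecdebb  b

dedebea$cedab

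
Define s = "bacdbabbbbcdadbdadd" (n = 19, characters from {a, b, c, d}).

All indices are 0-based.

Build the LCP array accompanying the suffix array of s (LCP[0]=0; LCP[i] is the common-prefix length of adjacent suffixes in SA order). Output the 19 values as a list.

[0, 1, 1, 2, 0, 2, 1, 3, 2, 1, 1, 0, 2, 0, 1, 3, 1, 2, 1]

rank | idx | suffix
   0 |   5 | abbbbcdadbdadd
   1 |   1 | acdbabbbbcdadbdadd
   2 |  12 | adbdadd
   3 |  16 | add
   4 |   4 | babbbbcdadbdadd
   5 |   0 | bacdbabbbbcdadbdadd
   6 |   6 | bbbbcdadbdadd
   7 |   7 | bbbcdadbdadd
   8 |   8 | bbcdadbdadd
   9 |   9 | bcdadbdadd
  10 |  14 | bdadd
  11 |  10 | cdadbdadd
  12 |   2 | cdbabbbbcdadbdadd
  13 |  18 | d
  14 |  11 | dadbdadd
  15 |  15 | dadd
  16 |   3 | dbabbbbcdadbdadd
  17 |  13 | dbdadd
  18 |  17 | dd

SA = [5, 1, 12, 16, 4, 0, 6, 7, 8, 9, 14, 10, 2, 18, 11, 15, 3, 13, 17]
i: (SA[i-1],SA[i]) lcp shared
  1: (5,1) 1 'a'
  2: (1,12) 1 'a'
  3: (12,16) 2 'ad'
  4: (16,4) 0 ''
  5: (4,0) 2 'ba'
  6: (0,6) 1 'b'
  7: (6,7) 3 'bbb'
  8: (7,8) 2 'bb'
  9: (8,9) 1 'b'
  10: (9,14) 1 'b'
  11: (14,10) 0 ''
  12: (10,2) 2 'cd'
  13: (2,18) 0 ''
  14: (18,11) 1 'd'
  15: (11,15) 3 'dad'
  16: (15,3) 1 'd'
  17: (3,13) 2 'db'
  18: (13,17) 1 'd'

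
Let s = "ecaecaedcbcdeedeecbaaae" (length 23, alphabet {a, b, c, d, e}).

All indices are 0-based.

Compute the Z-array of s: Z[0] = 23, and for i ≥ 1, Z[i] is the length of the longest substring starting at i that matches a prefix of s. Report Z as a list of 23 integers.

[23, 0, 0, 4, 0, 0, 1, 0, 0, 0, 0, 0, 1, 1, 0, 1, 2, 0, 0, 0, 0, 0, 1]

Z[0]=23
i=1: fresh scan; Z[1]=0
i=2: fresh scan; Z[2]=0
i=3: fresh scan; Z[3]=4 extend→box=[3,7)
i=4: min(r-i=3, Z[1]=0)=0; Z[4]=0
i=5: min(r-i=2, Z[2]=0)=0; Z[5]=0
i=6: min(r-i=1, Z[3]=4)=1; Z[6]=1
i=7: fresh scan; Z[7]=0
i=8: fresh scan; Z[8]=0
i=9: fresh scan; Z[9]=0
i=10: fresh scan; Z[10]=0
i=11: fresh scan; Z[11]=0
i=12: fresh scan; Z[12]=1 extend→box=[12,13)
i=13: fresh scan; Z[13]=1 extend→box=[13,14)
i=14: fresh scan; Z[14]=0
i=15: fresh scan; Z[15]=1 extend→box=[15,16)
i=16: fresh scan; Z[16]=2 extend→box=[16,18)
i=17: min(r-i=1, Z[1]=0)=0; Z[17]=0
i=18: fresh scan; Z[18]=0
i=19: fresh scan; Z[19]=0
i=20: fresh scan; Z[20]=0
i=21: fresh scan; Z[21]=0
i=22: fresh scan; Z[22]=1 extend→box=[22,23)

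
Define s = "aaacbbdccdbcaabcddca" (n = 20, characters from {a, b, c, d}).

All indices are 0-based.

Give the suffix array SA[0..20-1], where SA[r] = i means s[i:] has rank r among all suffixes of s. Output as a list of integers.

sorted suffixes:
  #0 SA[0]=19  'a'
  #1 SA[1]=0  'aaacbbdccdbcaabcddca'
  #2 SA[2]=12  'aabcddca'
  #3 SA[3]=1  'aacbbdccdbcaabcddca'
  #4 SA[4]=13  'abcddca'
  #5 SA[5]=2  'acbbdccdbcaabcddca'
  #6 SA[6]=4  'bbdccdbcaabcddca'
  #7 SA[7]=10  'bcaabcddca'
  #8 SA[8]=14  'bcddca'
  #9 SA[9]=5  'bdccdbcaabcddca'
  #10 SA[10]=18  'ca'
  #11 SA[11]=11  'caabcddca'
  #12 SA[12]=3  'cbbdccdbcaabcddca'
  #13 SA[13]=7  'ccdbcaabcddca'
  #14 SA[14]=8  'cdbcaabcddca'
  #15 SA[15]=15  'cddca'
  #16 SA[16]=9  'dbcaabcddca'
  #17 SA[17]=17  'dca'
  #18 SA[18]=6  'dccdbcaabcddca'
  #19 SA[19]=16  'ddca'

[19, 0, 12, 1, 13, 2, 4, 10, 14, 5, 18, 11, 3, 7, 8, 15, 9, 17, 6, 16]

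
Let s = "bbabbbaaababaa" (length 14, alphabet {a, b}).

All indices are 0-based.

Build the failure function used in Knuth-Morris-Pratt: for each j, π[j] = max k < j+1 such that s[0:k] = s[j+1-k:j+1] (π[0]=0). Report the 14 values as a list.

[0, 1, 0, 1, 2, 2, 3, 0, 0, 1, 0, 1, 0, 0]

π[0] = 0
j=1 s[j]='b': π[1]=1 (border 'b')
j=2 s[j]='a': k: 1→0; π[2]=0 (border '')
j=3 s[j]='b': π[3]=1 (border 'b')
j=4 s[j]='b': π[4]=2 (border 'bb')
j=5 s[j]='b': k: 2→1; π[5]=2 (border 'bb')
j=6 s[j]='a': π[6]=3 (border 'bba')
j=7 s[j]='a': k: 3→0; π[7]=0 (border '')
j=8 s[j]='a': π[8]=0 (border '')
j=9 s[j]='b': π[9]=1 (border 'b')
j=10 s[j]='a': k: 1→0; π[10]=0 (border '')
j=11 s[j]='b': π[11]=1 (border 'b')
j=12 s[j]='a': k: 1→0; π[12]=0 (border '')
j=13 s[j]='a': π[13]=0 (border '')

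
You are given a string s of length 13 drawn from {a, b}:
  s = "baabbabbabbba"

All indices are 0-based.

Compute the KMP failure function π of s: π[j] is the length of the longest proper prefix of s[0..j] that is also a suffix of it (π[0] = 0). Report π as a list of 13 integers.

[0, 0, 0, 1, 1, 2, 1, 1, 2, 1, 1, 1, 2]

π[0] = 0
j=1 s[j]='a': π[1]=0 (border '')
j=2 s[j]='a': π[2]=0 (border '')
j=3 s[j]='b': π[3]=1 (border 'b')
j=4 s[j]='b': k: 1→0; π[4]=1 (border 'b')
j=5 s[j]='a': π[5]=2 (border 'ba')
j=6 s[j]='b': k: 2→0; π[6]=1 (border 'b')
j=7 s[j]='b': k: 1→0; π[7]=1 (border 'b')
j=8 s[j]='a': π[8]=2 (border 'ba')
j=9 s[j]='b': k: 2→0; π[9]=1 (border 'b')
j=10 s[j]='b': k: 1→0; π[10]=1 (border 'b')
j=11 s[j]='b': k: 1→0; π[11]=1 (border 'b')
j=12 s[j]='a': π[12]=2 (border 'ba')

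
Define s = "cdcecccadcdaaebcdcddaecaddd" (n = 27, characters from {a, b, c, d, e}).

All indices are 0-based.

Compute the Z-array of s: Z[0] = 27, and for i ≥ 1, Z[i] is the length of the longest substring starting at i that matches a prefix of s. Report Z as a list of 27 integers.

[27, 0, 1, 0, 1, 1, 1, 0, 0, 2, 0, 0, 0, 0, 0, 3, 0, 2, 0, 0, 0, 0, 1, 0, 0, 0, 0]

Z[0]=27
i=1: outside box; Z[1]=0
i=2: outside box; Z[2]=1 scan→box=[2,3)
i=3: outside box; Z[3]=0
i=4: outside box; Z[4]=1 scan→box=[4,5)
i=5: outside box; Z[5]=1 scan→box=[5,6)
i=6: outside box; Z[6]=1 scan→box=[6,7)
i=7: outside box; Z[7]=0
i=8: outside box; Z[8]=0
i=9: outside box; Z[9]=2 scan→box=[9,11)
i=10: min(r-i=1, Z[1]=0)=0; Z[10]=0
i=11: outside box; Z[11]=0
i=12: outside box; Z[12]=0
i=13: outside box; Z[13]=0
i=14: outside box; Z[14]=0
i=15: outside box; Z[15]=3 scan→box=[15,18)
i=16: min(r-i=2, Z[1]=0)=0; Z[16]=0
i=17: min(r-i=1, Z[2]=1)=1; Z[17]=2 scan→box=[17,19)
i=18: min(r-i=1, Z[1]=0)=0; Z[18]=0
i=19: outside box; Z[19]=0
i=20: outside box; Z[20]=0
i=21: outside box; Z[21]=0
i=22: outside box; Z[22]=1 scan→box=[22,23)
i=23: outside box; Z[23]=0
i=24: outside box; Z[24]=0
i=25: outside box; Z[25]=0
i=26: outside box; Z[26]=0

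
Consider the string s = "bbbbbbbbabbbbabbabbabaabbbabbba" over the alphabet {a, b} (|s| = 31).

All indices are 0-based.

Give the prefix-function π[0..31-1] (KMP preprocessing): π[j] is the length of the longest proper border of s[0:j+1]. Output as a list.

π[0] = 0
j=1 s[j]='b': π[1]=1 (border 'b')
j=2 s[j]='b': π[2]=2 (border 'bb')
j=3 s[j]='b': π[3]=3 (border 'bbb')
j=4 s[j]='b': π[4]=4 (border 'bbbb')
j=5 s[j]='b': π[5]=5 (border 'bbbbb')
j=6 s[j]='b': π[6]=6 (border 'bbbbbb')
j=7 s[j]='b': π[7]=7 (border 'bbbbbbb')
j=8 s[j]='a': k: 7→6→5→4→3→2→1→0; π[8]=0 (border '')
j=9 s[j]='b': π[9]=1 (border 'b')
j=10 s[j]='b': π[10]=2 (border 'bb')
j=11 s[j]='b': π[11]=3 (border 'bbb')
j=12 s[j]='b': π[12]=4 (border 'bbbb')
j=13 s[j]='a': k: 4→3→2→1→0; π[13]=0 (border '')
j=14 s[j]='b': π[14]=1 (border 'b')
j=15 s[j]='b': π[15]=2 (border 'bb')
j=16 s[j]='a': k: 2→1→0; π[16]=0 (border '')
j=17 s[j]='b': π[17]=1 (border 'b')
j=18 s[j]='b': π[18]=2 (border 'bb')
j=19 s[j]='a': k: 2→1→0; π[19]=0 (border '')
j=20 s[j]='b': π[20]=1 (border 'b')
j=21 s[j]='a': k: 1→0; π[21]=0 (border '')
j=22 s[j]='a': π[22]=0 (border '')
j=23 s[j]='b': π[23]=1 (border 'b')
j=24 s[j]='b': π[24]=2 (border 'bb')
j=25 s[j]='b': π[25]=3 (border 'bbb')
j=26 s[j]='a': k: 3→2→1→0; π[26]=0 (border '')
j=27 s[j]='b': π[27]=1 (border 'b')
j=28 s[j]='b': π[28]=2 (border 'bb')
j=29 s[j]='b': π[29]=3 (border 'bbb')
j=30 s[j]='a': k: 3→2→1→0; π[30]=0 (border '')

[0, 1, 2, 3, 4, 5, 6, 7, 0, 1, 2, 3, 4, 0, 1, 2, 0, 1, 2, 0, 1, 0, 0, 1, 2, 3, 0, 1, 2, 3, 0]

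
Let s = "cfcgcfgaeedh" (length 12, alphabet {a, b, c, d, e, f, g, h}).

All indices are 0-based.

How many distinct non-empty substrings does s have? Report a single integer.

72

rank | idx | suffix
   0 |   7 | aeedh
   1 |   0 | cfcgcfgaeedh
   2 |   4 | cfgaeedh
   3 |   2 | cgcfgaeedh
   4 |  10 | dh
   5 |   9 | edh
   6 |   8 | eedh
   7 |   1 | fcgcfgaeedh
   8 |   5 | fgaeedh
   9 |   6 | gaeedh
  10 |   3 | gcfgaeedh
  11 |  11 | h

SA = [7, 0, 4, 2, 10, 9, 8, 1, 5, 6, 3, 11]
i: (SA[i-1],SA[i]) lcp shared
  1: (7,0) 0 ''
  2: (0,4) 2 'cf'
  3: (4,2) 1 'c'
  4: (2,10) 0 ''
  5: (10,9) 0 ''
  6: (9,8) 1 'e'
  7: (8,1) 0 ''
  8: (1,5) 1 'f'
  9: (5,6) 0 ''
  10: (6,3) 1 'g'
  11: (3,11) 0 ''

n(n+1)/2 = 12·13/2 = 78
Σ LCP = 0 + 0 + 2 + 1 + 0 + 0 + 1 + 0 + 1 + 0 + 1 + 0 = 6
distinct = 78 − 6 = 72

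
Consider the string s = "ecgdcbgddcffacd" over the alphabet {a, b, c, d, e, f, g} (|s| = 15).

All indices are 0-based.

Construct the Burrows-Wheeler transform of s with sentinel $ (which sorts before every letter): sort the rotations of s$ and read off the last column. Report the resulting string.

dfcdadecgdg$fccb

rank  rotation          last
    0  $ecgdcbgddcffacd  d
    1  acd$ecgdcbgddcff  f
    2  bgddcffacd$ecgdc  c
    3  cbgddcffacd$ecgd  d
    4  cd$ecgdcbgddcffa  a
    5  cffacd$ecgdcbgdd  d
    6  cgdcbgddcffacd$e  e
    7  d$ecgdcbgddcffac  c
    8  dcbgddcffacd$ecg  g
    9  dcffacd$ecgdcbgd  d
   10  ddcffacd$ecgdcbg  g
   11  ecgdcbgddcffacd$  $
   12  facd$ecgdcbgddcf  f
   13  ffacd$ecgdcbgddc  c
   14  gdcbgddcffacd$ec  c
   15  gddcffacd$ecgdcb  b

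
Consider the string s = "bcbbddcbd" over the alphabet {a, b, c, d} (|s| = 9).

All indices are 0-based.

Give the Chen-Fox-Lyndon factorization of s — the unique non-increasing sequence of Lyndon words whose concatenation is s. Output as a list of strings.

emit factor 1: 'bc' (i=0, period=2)
emit factor 2: 'bbddcbd' (i=2, period=7)

["bc", "bbddcbd"]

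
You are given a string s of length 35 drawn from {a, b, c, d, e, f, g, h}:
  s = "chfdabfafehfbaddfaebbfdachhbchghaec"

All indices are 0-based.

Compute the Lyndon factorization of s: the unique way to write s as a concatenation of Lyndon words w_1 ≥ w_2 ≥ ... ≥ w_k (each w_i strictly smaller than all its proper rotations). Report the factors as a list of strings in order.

["chfd", "abfafehfbaddfaebbfdachhbchghaec"]

emit factor 1: 'chfd' (i=0, period=4)
emit factor 2: 'abfafehfbaddfaebbfdachhbchghaec' (i=4, period=31)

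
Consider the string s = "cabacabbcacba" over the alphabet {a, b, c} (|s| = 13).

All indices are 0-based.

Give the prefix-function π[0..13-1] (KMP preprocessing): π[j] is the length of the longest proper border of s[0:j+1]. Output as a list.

π[0] = 0
j=1 s[j]='a': π[1]=0 (border '')
j=2 s[j]='b': π[2]=0 (border '')
j=3 s[j]='a': π[3]=0 (border '')
j=4 s[j]='c': π[4]=1 (border 'c')
j=5 s[j]='a': π[5]=2 (border 'ca')
j=6 s[j]='b': π[6]=3 (border 'cab')
j=7 s[j]='b': k: 3→0; π[7]=0 (border '')
j=8 s[j]='c': π[8]=1 (border 'c')
j=9 s[j]='a': π[9]=2 (border 'ca')
j=10 s[j]='c': k: 2→0; π[10]=1 (border 'c')
j=11 s[j]='b': k: 1→0; π[11]=0 (border '')
j=12 s[j]='a': π[12]=0 (border '')

[0, 0, 0, 0, 1, 2, 3, 0, 1, 2, 1, 0, 0]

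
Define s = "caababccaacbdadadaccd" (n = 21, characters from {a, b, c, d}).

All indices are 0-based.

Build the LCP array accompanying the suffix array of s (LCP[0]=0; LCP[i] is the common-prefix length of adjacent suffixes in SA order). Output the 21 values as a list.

rank→(start, suffix):
  0 → (1, 'aababccaacbdadadaccd')
  1 → (8, 'aacbdadadaccd')
  2 → (2, 'ababccaacbdadadaccd')
  3 → (4, 'abccaacbdadadaccd')
  4 → (9, 'acbdadadaccd')
  5 → (17, 'accd')
  6 → (15, 'adaccd')
  7 → (13, 'adadaccd')
  8 → (3, 'babccaacbdadadaccd')
  9 → (5, 'bccaacbdadadaccd')
  10 → (11, 'bdadadaccd')
  11 → (0, 'caababccaacbdadadaccd')
  12 → (7, 'caacbdadadaccd')
  13 → (10, 'cbdadadaccd')
  14 → (6, 'ccaacbdadadaccd')
  15 → (18, 'ccd')
  16 → (19, 'cd')
  17 → (20, 'd')
  18 → (16, 'daccd')
  19 → (14, 'dadaccd')
  20 → (12, 'dadadaccd')

SA = [1, 8, 2, 4, 9, 17, 15, 13, 3, 5, 11, 0, 7, 10, 6, 18, 19, 20, 16, 14, 12]
i: (SA[i-1],SA[i]) lcp shared
  1: (1,8) 2 'aa'
  2: (8,2) 1 'a'
  3: (2,4) 2 'ab'
  4: (4,9) 1 'a'
  5: (9,17) 2 'ac'
  6: (17,15) 1 'a'
  7: (15,13) 3 'ada'
  8: (13,3) 0 ''
  9: (3,5) 1 'b'
  10: (5,11) 1 'b'
  11: (11,0) 0 ''
  12: (0,7) 3 'caa'
  13: (7,10) 1 'c'
  14: (10,6) 1 'c'
  15: (6,18) 2 'cc'
  16: (18,19) 1 'c'
  17: (19,20) 0 ''
  18: (20,16) 1 'd'
  19: (16,14) 2 'da'
  20: (14,12) 4 'dada'

[0, 2, 1, 2, 1, 2, 1, 3, 0, 1, 1, 0, 3, 1, 1, 2, 1, 0, 1, 2, 4]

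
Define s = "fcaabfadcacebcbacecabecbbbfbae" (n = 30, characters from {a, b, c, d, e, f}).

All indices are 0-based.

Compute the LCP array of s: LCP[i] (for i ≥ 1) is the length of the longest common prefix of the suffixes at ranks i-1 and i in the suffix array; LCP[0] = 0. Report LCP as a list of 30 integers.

rank→(start, suffix):
  0 → (2, 'aabfadcacebcbacecabecbbbfbae')
  1 → (19, 'abecbbbfbae')
  2 → (3, 'abfadcacebcbacecabecbbbfbae')
  3 → (9, 'acebcbacecabecbbbfbae')
  4 → (15, 'acecabecbbbfbae')
  5 → (6, 'adcacebcbacecabecbbbfbae')
  6 → (28, 'ae')
  7 → (14, 'bacecabecbbbfbae')
  8 → (27, 'bae')
  9 → (23, 'bbbfbae')
  10 → (24, 'bbfbae')
  11 → (12, 'bcbacecabecbbbfbae')
  12 → (20, 'becbbbfbae')
  13 → (4, 'bfadcacebcbacecabecbbbfbae')
  14 → (25, 'bfbae')
  15 → (1, 'caabfadcacebcbacecabecbbbfbae')
  16 → (18, 'cabecbbbfbae')
  17 → (8, 'cacebcbacecabecbbbfbae')
  18 → (13, 'cbacecabecbbbfbae')
  19 → (22, 'cbbbfbae')
  20 → (10, 'cebcbacecabecbbbfbae')
  21 → (16, 'cecabecbbbfbae')
  22 → (7, 'dcacebcbacecabecbbbfbae')
  23 → (29, 'e')
  24 → (11, 'ebcbacecabecbbbfbae')
  25 → (17, 'ecabecbbbfbae')
  26 → (21, 'ecbbbfbae')
  27 → (5, 'fadcacebcbacecabecbbbfbae')
  28 → (26, 'fbae')
  29 → (0, 'fcaabfadcacebcbacecabecbbbfbae')

SA = [2, 19, 3, 9, 15, 6, 28, 14, 27, 23, 24, 12, 20, 4, 25, 1, 18, 8, 13, 22, 10, 16, 7, 29, 11, 17, 21, 5, 26, 0]
[i] adj suffixes → lcp
  [1] 2/19 → 1 ('a')
  [2] 19/3 → 2 ('ab')
  [3] 3/9 → 1 ('a')
  [4] 9/15 → 3 ('ace')
  [5] 15/6 → 1 ('a')
  [6] 6/28 → 1 ('a')
  [7] 28/14 → 0 ('')
  [8] 14/27 → 2 ('ba')
  [9] 27/23 → 1 ('b')
  [10] 23/24 → 2 ('bb')
  [11] 24/12 → 1 ('b')
  [12] 12/20 → 1 ('b')
  [13] 20/4 → 1 ('b')
  [14] 4/25 → 2 ('bf')
  [15] 25/1 → 0 ('')
  [16] 1/18 → 2 ('ca')
  [17] 18/8 → 2 ('ca')
  [18] 8/13 → 1 ('c')
  [19] 13/22 → 2 ('cb')
  [20] 22/10 → 1 ('c')
  [21] 10/16 → 2 ('ce')
  [22] 16/7 → 0 ('')
  [23] 7/29 → 0 ('')
  [24] 29/11 → 1 ('e')
  [25] 11/17 → 1 ('e')
  [26] 17/21 → 2 ('ec')
  [27] 21/5 → 0 ('')
  [28] 5/26 → 1 ('f')
  [29] 26/0 → 1 ('f')

[0, 1, 2, 1, 3, 1, 1, 0, 2, 1, 2, 1, 1, 1, 2, 0, 2, 2, 1, 2, 1, 2, 0, 0, 1, 1, 2, 0, 1, 1]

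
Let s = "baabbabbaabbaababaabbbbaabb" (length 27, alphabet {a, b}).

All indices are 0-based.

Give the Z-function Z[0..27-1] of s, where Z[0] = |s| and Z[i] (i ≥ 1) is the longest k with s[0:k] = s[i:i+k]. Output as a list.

[27, 0, 0, 1, 2, 0, 1, 6, 0, 0, 1, 4, 0, 0, 2, 0, 5, 0, 0, 1, 1, 1, 5, 0, 0, 1, 1]

Z[0]=27
i=1: fresh scan; Z[1]=0
i=2: fresh scan; Z[2]=0
i=3: fresh scan; Z[3]=1 grow→box=[3,4)
i=4: fresh scan; Z[4]=2 grow→box=[4,6)
i=5: min(r-i=1, Z[1]=0)=0; Z[5]=0
i=6: fresh scan; Z[6]=1 grow→box=[6,7)
i=7: fresh scan; Z[7]=6 grow→box=[7,13)
i=8: min(r-i=5, Z[1]=0)=0; Z[8]=0
i=9: min(r-i=4, Z[2]=0)=0; Z[9]=0
i=10: min(r-i=3, Z[3]=1)=1; Z[10]=1
i=11: min(r-i=2, Z[4]=2)=2; Z[11]=4 grow→box=[11,15)
i=12: min(r-i=3, Z[1]=0)=0; Z[12]=0
i=13: min(r-i=2, Z[2]=0)=0; Z[13]=0
i=14: min(r-i=1, Z[3]=1)=1; Z[14]=2 grow→box=[14,16)
i=15: min(r-i=1, Z[1]=0)=0; Z[15]=0
i=16: fresh scan; Z[16]=5 grow→box=[16,21)
i=17: min(r-i=4, Z[1]=0)=0; Z[17]=0
i=18: min(r-i=3, Z[2]=0)=0; Z[18]=0
i=19: min(r-i=2, Z[3]=1)=1; Z[19]=1
i=20: min(r-i=1, Z[4]=2)=1; Z[20]=1
i=21: fresh scan; Z[21]=1 grow→box=[21,22)
i=22: fresh scan; Z[22]=5 grow→box=[22,27)
i=23: min(r-i=4, Z[1]=0)=0; Z[23]=0
i=24: min(r-i=3, Z[2]=0)=0; Z[24]=0
i=25: min(r-i=2, Z[3]=1)=1; Z[25]=1
i=26: min(r-i=1, Z[4]=2)=1; Z[26]=1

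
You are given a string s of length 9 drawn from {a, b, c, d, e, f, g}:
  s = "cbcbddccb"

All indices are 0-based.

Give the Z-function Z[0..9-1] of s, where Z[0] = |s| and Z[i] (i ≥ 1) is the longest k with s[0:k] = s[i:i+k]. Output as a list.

[9, 0, 2, 0, 0, 0, 1, 2, 0]

Z[0]=9
i=1: outside box; Z[1]=0
i=2: outside box; Z[2]=2 extend→box=[2,4)
i=3: min(r-i=1, Z[1]=0)=0; Z[3]=0
i=4: outside box; Z[4]=0
i=5: outside box; Z[5]=0
i=6: outside box; Z[6]=1 extend→box=[6,7)
i=7: outside box; Z[7]=2 extend→box=[7,9)
i=8: min(r-i=1, Z[1]=0)=0; Z[8]=0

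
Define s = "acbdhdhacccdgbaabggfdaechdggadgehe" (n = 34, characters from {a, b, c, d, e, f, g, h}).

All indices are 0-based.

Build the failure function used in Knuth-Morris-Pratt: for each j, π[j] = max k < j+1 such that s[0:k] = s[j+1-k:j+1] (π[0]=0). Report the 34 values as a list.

π[0] = 0
j=1 s[j]='c': π[1]=0 (border '')
j=2 s[j]='b': π[2]=0 (border '')
j=3 s[j]='d': π[3]=0 (border '')
j=4 s[j]='h': π[4]=0 (border '')
j=5 s[j]='d': π[5]=0 (border '')
j=6 s[j]='h': π[6]=0 (border '')
j=7 s[j]='a': π[7]=1 (border 'a')
j=8 s[j]='c': π[8]=2 (border 'ac')
j=9 s[j]='c': k: 2→0; π[9]=0 (border '')
j=10 s[j]='c': π[10]=0 (border '')
j=11 s[j]='d': π[11]=0 (border '')
j=12 s[j]='g': π[12]=0 (border '')
j=13 s[j]='b': π[13]=0 (border '')
j=14 s[j]='a': π[14]=1 (border 'a')
j=15 s[j]='a': k: 1→0; π[15]=1 (border 'a')
j=16 s[j]='b': k: 1→0; π[16]=0 (border '')
j=17 s[j]='g': π[17]=0 (border '')
j=18 s[j]='g': π[18]=0 (border '')
j=19 s[j]='f': π[19]=0 (border '')
j=20 s[j]='d': π[20]=0 (border '')
j=21 s[j]='a': π[21]=1 (border 'a')
j=22 s[j]='e': k: 1→0; π[22]=0 (border '')
j=23 s[j]='c': π[23]=0 (border '')
j=24 s[j]='h': π[24]=0 (border '')
j=25 s[j]='d': π[25]=0 (border '')
j=26 s[j]='g': π[26]=0 (border '')
j=27 s[j]='g': π[27]=0 (border '')
j=28 s[j]='a': π[28]=1 (border 'a')
j=29 s[j]='d': k: 1→0; π[29]=0 (border '')
j=30 s[j]='g': π[30]=0 (border '')
j=31 s[j]='e': π[31]=0 (border '')
j=32 s[j]='h': π[32]=0 (border '')
j=33 s[j]='e': π[33]=0 (border '')

[0, 0, 0, 0, 0, 0, 0, 1, 2, 0, 0, 0, 0, 0, 1, 1, 0, 0, 0, 0, 0, 1, 0, 0, 0, 0, 0, 0, 1, 0, 0, 0, 0, 0]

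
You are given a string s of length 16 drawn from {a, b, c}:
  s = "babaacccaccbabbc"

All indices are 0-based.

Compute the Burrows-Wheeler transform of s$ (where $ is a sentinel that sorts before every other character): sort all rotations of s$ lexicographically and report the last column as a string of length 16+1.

cbbbcaa$cabbcccaa

rank  rotation           last
    0  $babaacccaccbabbc  c
    1  aacccaccbabbc$bab  b
    2  abaacccaccbabbc$b  b
    3  abbc$babaacccaccb  b
    4  accbabbc$babaaccc  c
    5  acccaccbabbc$baba  a
    6  baacccaccbabbc$ba  a
    7  babaacccaccbabbc$  $
    8  babbc$babaacccacc  c
    9  bbc$babaacccaccba  a
   10  bc$babaacccaccbab  b
   11  c$babaacccaccbabb  b
   12  caccbabbc$babaacc  c
   13  cbabbc$babaacccac  c
   14  ccaccbabbc$babaac  c
   15  ccbabbc$babaaccca  a
   16  cccaccbabbc$babaa  a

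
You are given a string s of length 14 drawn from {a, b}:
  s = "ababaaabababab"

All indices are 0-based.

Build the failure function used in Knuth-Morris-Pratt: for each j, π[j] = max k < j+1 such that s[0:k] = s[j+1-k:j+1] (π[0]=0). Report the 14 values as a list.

π[0] = 0
j=1 s[j]='b': π[1]=0 (border '')
j=2 s[j]='a': π[2]=1 (border 'a')
j=3 s[j]='b': π[3]=2 (border 'ab')
j=4 s[j]='a': π[4]=3 (border 'aba')
j=5 s[j]='a': k: 3→1→0; π[5]=1 (border 'a')
j=6 s[j]='a': k: 1→0; π[6]=1 (border 'a')
j=7 s[j]='b': π[7]=2 (border 'ab')
j=8 s[j]='a': π[8]=3 (border 'aba')
j=9 s[j]='b': π[9]=4 (border 'abab')
j=10 s[j]='a': π[10]=5 (border 'ababa')
j=11 s[j]='b': k: 5→3; π[11]=4 (border 'abab')
j=12 s[j]='a': π[12]=5 (border 'ababa')
j=13 s[j]='b': k: 5→3; π[13]=4 (border 'abab')

[0, 0, 1, 2, 3, 1, 1, 2, 3, 4, 5, 4, 5, 4]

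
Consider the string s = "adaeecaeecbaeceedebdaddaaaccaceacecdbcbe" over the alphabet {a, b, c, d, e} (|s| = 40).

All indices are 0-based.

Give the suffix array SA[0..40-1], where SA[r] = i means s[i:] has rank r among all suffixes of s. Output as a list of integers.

rank→(start, suffix):
  0 → (23, 'aaaccaceacecdbcbe')
  1 → (24, 'aaccaceacecdbcbe')
  2 → (25, 'accaceacecdbcbe')
  3 → (28, 'aceacecdbcbe')
  4 → (31, 'acecdbcbe')
  5 → (0, 'adaeecaeecbaeceedebdaddaaaccaceacecdbcbe')
  6 → (20, 'addaaaccaceacecdbcbe')
  7 → (11, 'aeceedebdaddaaaccaceacecdbcbe')
  8 → (2, 'aeecaeecbaeceedebdaddaaaccaceacecdbcbe')
  9 → (6, 'aeecbaeceedebdaddaaaccaceacecdbcbe')
  10 → (10, 'baeceedebdaddaaaccaceacecdbcbe')
  11 → (36, 'bcbe')
  12 → (18, 'bdaddaaaccaceacecdbcbe')
  13 → (38, 'be')
  14 → (27, 'caceacecdbcbe')
  15 → (5, 'caeecbaeceedebdaddaaaccaceacecdbcbe')
  16 → (9, 'cbaeceedebdaddaaaccaceacecdbcbe')
  17 → (37, 'cbe')
  18 → (26, 'ccaceacecdbcbe')
  19 → (34, 'cdbcbe')
  20 → (29, 'ceacecdbcbe')
  21 → (32, 'cecdbcbe')
  22 → (13, 'ceedebdaddaaaccaceacecdbcbe')
  23 → (22, 'daaaccaceacecdbcbe')
  24 → (19, 'daddaaaccaceacecdbcbe')
  25 → (1, 'daeecaeecbaeceedebdaddaaaccaceacecdbcbe')
  26 → (35, 'dbcbe')
  27 → (21, 'ddaaaccaceacecdbcbe')
  28 → (16, 'debdaddaaaccaceacecdbcbe')
  29 → (39, 'e')
  30 → (30, 'eacecdbcbe')
  31 → (17, 'ebdaddaaaccaceacecdbcbe')
  32 → (4, 'ecaeecbaeceedebdaddaaaccaceacecdbcbe')
  33 → (8, 'ecbaeceedebdaddaaaccaceacecdbcbe')
  34 → (33, 'ecdbcbe')
  35 → (12, 'eceedebdaddaaaccaceacecdbcbe')
  36 → (15, 'edebdaddaaaccaceacecdbcbe')
  37 → (3, 'eecaeecbaeceedebdaddaaaccaceacecdbcbe')
  38 → (7, 'eecbaeceedebdaddaaaccaceacecdbcbe')
  39 → (14, 'eedebdaddaaaccaceacecdbcbe')

[23, 24, 25, 28, 31, 0, 20, 11, 2, 6, 10, 36, 18, 38, 27, 5, 9, 37, 26, 34, 29, 32, 13, 22, 19, 1, 35, 21, 16, 39, 30, 17, 4, 8, 33, 12, 15, 3, 7, 14]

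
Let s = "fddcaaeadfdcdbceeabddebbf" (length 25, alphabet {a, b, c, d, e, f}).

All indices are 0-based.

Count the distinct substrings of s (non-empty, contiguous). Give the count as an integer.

rank | idx | suffix
   0 |   4 | aaeadfdcdbceeabddebbf
   1 |  17 | abddebbf
   2 |   7 | adfdcdbceeabddebbf
   3 |   5 | aeadfdcdbceeabddebbf
   4 |  22 | bbf
   5 |  13 | bceeabddebbf
   6 |  18 | bddebbf
   7 |  23 | bf
   8 |   3 | caaeadfdcdbceeabddebbf
   9 |  11 | cdbceeabddebbf
  10 |  14 | ceeabddebbf
  11 |  12 | dbceeabddebbf
  12 |   2 | dcaaeadfdcdbceeabddebbf
  13 |  10 | dcdbceeabddebbf
  14 |   1 | ddcaaeadfdcdbceeabddebbf
  15 |  19 | ddebbf
  16 |  20 | debbf
  17 |   8 | dfdcdbceeabddebbf
  18 |  16 | eabddebbf
  19 |   6 | eadfdcdbceeabddebbf
  20 |  21 | ebbf
  21 |  15 | eeabddebbf
  22 |  24 | f
  23 |   9 | fdcdbceeabddebbf
  24 |   0 | fddcaaeadfdcdbceeabddebbf

SA = [4, 17, 7, 5, 22, 13, 18, 23, 3, 11, 14, 12, 2, 10, 1, 19, 20, 8, 16, 6, 21, 15, 24, 9, 0]
i: (SA[i-1],SA[i]) lcp shared
  1: (4,17) 1 'a'
  2: (17,7) 1 'a'
  3: (7,5) 1 'a'
  4: (5,22) 0 ''
  5: (22,13) 1 'b'
  6: (13,18) 1 'b'
  7: (18,23) 1 'b'
  8: (23,3) 0 ''
  9: (3,11) 1 'c'
  10: (11,14) 1 'c'
  11: (14,12) 0 ''
  12: (12,2) 1 'd'
  13: (2,10) 2 'dc'
  14: (10,1) 1 'd'
  15: (1,19) 2 'dd'
  16: (19,20) 1 'd'
  17: (20,8) 1 'd'
  18: (8,16) 0 ''
  19: (16,6) 2 'ea'
  20: (6,21) 1 'e'
  21: (21,15) 1 'e'
  22: (15,24) 0 ''
  23: (24,9) 1 'f'
  24: (9,0) 2 'fd'

n(n+1)/2 = 25·26/2 = 325
Σ LCP = 0 + 1 + 1 + 1 + 0 + 1 + 1 + 1 + 0 + 1 + 1 + 0 + 1 + 2 + 1 + 2 + 1 + 1 + 0 + 2 + 1 + 1 + 0 + 1 + 2 = 23
distinct = 325 − 23 = 302

302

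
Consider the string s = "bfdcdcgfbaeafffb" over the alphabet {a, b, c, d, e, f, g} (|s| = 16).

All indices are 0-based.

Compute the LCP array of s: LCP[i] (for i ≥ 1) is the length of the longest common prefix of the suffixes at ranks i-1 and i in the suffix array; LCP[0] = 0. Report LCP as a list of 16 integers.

[0, 1, 0, 1, 1, 0, 1, 0, 2, 0, 0, 2, 1, 1, 2, 0]

rank→(start, suffix):
  0 → (9, 'aeafffb')
  1 → (11, 'afffb')
  2 → (15, 'b')
  3 → (8, 'baeafffb')
  4 → (0, 'bfdcdcgfbaeafffb')
  5 → (3, 'cdcgfbaeafffb')
  6 → (5, 'cgfbaeafffb')
  7 → (2, 'dcdcgfbaeafffb')
  8 → (4, 'dcgfbaeafffb')
  9 → (10, 'eafffb')
  10 → (14, 'fb')
  11 → (7, 'fbaeafffb')
  12 → (1, 'fdcdcgfbaeafffb')
  13 → (13, 'ffb')
  14 → (12, 'fffb')
  15 → (6, 'gfbaeafffb')

SA = [9, 11, 15, 8, 0, 3, 5, 2, 4, 10, 14, 7, 1, 13, 12, 6]
rank  pair      lcp
   1  s[9:],s[11:]  1  'a'
   2  s[11:],s[15:]  0  ''
   3  s[15:],s[8:]  1  'b'
   4  s[8:],s[0:]  1  'b'
   5  s[0:],s[3:]  0  ''
   6  s[3:],s[5:]  1  'c'
   7  s[5:],s[2:]  0  ''
   8  s[2:],s[4:]  2  'dc'
   9  s[4:],s[10:]  0  ''
  10  s[10:],s[14:]  0  ''
  11  s[14:],s[7:]  2  'fb'
  12  s[7:],s[1:]  1  'f'
  13  s[1:],s[13:]  1  'f'
  14  s[13:],s[12:]  2  'ff'
  15  s[12:],s[6:]  0  ''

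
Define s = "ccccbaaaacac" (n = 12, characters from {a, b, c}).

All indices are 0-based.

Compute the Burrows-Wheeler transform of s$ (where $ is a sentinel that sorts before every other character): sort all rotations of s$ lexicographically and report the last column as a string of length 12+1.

rank  rotation       last
    0  $ccccbaaaacac  c
    1  aaaacac$ccccb  b
    2  aaacac$ccccba  a
    3  aacac$ccccbaa  a
    4  ac$ccccbaaaac  c
    5  acac$ccccbaaa  a
    6  baaaacac$cccc  c
    7  c$ccccbaaaaca  a
    8  cac$ccccbaaaa  a
    9  cbaaaacac$ccc  c
   10  ccbaaaacac$cc  c
   11  cccbaaaacac$c  c
   12  ccccbaaaacac$  $

cbaacacaaccc$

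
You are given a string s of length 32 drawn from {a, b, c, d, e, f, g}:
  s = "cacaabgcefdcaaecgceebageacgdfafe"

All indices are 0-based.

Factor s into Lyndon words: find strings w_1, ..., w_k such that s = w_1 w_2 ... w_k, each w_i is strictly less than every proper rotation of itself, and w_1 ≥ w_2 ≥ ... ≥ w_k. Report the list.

emit factor 1: 'c' (i=0, period=1)
emit factor 2: 'ac' (i=1, period=2)
emit factor 3: 'aabgcefdcaaecgceebageacgdfafe' (i=3, period=29)

["c", "ac", "aabgcefdcaaecgceebageacgdfafe"]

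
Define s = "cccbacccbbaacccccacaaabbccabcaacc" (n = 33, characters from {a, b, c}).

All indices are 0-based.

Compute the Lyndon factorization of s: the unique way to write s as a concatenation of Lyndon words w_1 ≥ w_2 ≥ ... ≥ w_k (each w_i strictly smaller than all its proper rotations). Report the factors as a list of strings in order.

["c", "c", "c", "b", "acccbb", "aacccccac", "aaabbccabcaacc"]

emit factor 1: 'c' (i=0, period=1)
emit factor 2: 'c' (i=1, period=1)
emit factor 3: 'c' (i=2, period=1)
emit factor 4: 'b' (i=3, period=1)
emit factor 5: 'acccbb' (i=4, period=6)
emit factor 6: 'aacccccac' (i=10, period=9)
emit factor 7: 'aaabbccabcaacc' (i=19, period=14)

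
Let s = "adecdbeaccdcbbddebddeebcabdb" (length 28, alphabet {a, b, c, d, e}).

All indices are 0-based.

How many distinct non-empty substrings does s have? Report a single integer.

rank→(start, suffix):
  0 → (24, 'abdb')
  1 → (7, 'accdcbbddebddeebcabdb')
  2 → (0, 'adecdbeaccdcbbddebddeebcabdb')
  3 → (27, 'b')
  4 → (12, 'bbddebddeebcabdb')
  5 → (22, 'bcabdb')
  6 → (25, 'bdb')
  7 → (13, 'bddebddeebcabdb')
  8 → (17, 'bddeebcabdb')
  9 → (5, 'beaccdcbbddebddeebcabdb')
  10 → (23, 'cabdb')
  11 → (11, 'cbbddebddeebcabdb')
  12 → (8, 'ccdcbbddebddeebcabdb')
  13 → (3, 'cdbeaccdcbbddebddeebcabdb')
  14 → (9, 'cdcbbddebddeebcabdb')
  15 → (26, 'db')
  16 → (4, 'dbeaccdcbbddebddeebcabdb')
  17 → (10, 'dcbbddebddeebcabdb')
  18 → (14, 'ddebddeebcabdb')
  19 → (18, 'ddeebcabdb')
  20 → (15, 'debddeebcabdb')
  21 → (1, 'decdbeaccdcbbddebddeebcabdb')
  22 → (19, 'deebcabdb')
  23 → (6, 'eaccdcbbddebddeebcabdb')
  24 → (21, 'ebcabdb')
  25 → (16, 'ebddeebcabdb')
  26 → (2, 'ecdbeaccdcbbddebddeebcabdb')
  27 → (20, 'eebcabdb')

SA = [24, 7, 0, 27, 12, 22, 25, 13, 17, 5, 23, 11, 8, 3, 9, 26, 4, 10, 14, 18, 15, 1, 19, 6, 21, 16, 2, 20]
rank  pair      lcp
   1  s[24:],s[7:]  1  'a'
   2  s[7:],s[0:]  1  'a'
   3  s[0:],s[27:]  0  ''
   4  s[27:],s[12:]  1  'b'
   5  s[12:],s[22:]  1  'b'
   6  s[22:],s[25:]  1  'b'
   7  s[25:],s[13:]  2  'bd'
   8  s[13:],s[17:]  4  'bdde'
   9  s[17:],s[5:]  1  'b'
  10  s[5:],s[23:]  0  ''
  11  s[23:],s[11:]  1  'c'
  12  s[11:],s[8:]  1  'c'
  13  s[8:],s[3:]  1  'c'
  14  s[3:],s[9:]  2  'cd'
  15  s[9:],s[26:]  0  ''
  16  s[26:],s[4:]  2  'db'
  17  s[4:],s[10:]  1  'd'
  18  s[10:],s[14:]  1  'd'
  19  s[14:],s[18:]  3  'dde'
  20  s[18:],s[15:]  1  'd'
  21  s[15:],s[1:]  2  'de'
  22  s[1:],s[19:]  2  'de'
  23  s[19:],s[6:]  0  ''
  24  s[6:],s[21:]  1  'e'
  25  s[21:],s[16:]  2  'eb'
  26  s[16:],s[2:]  1  'e'
  27  s[2:],s[20:]  1  'e'

n(n+1)/2 = 28·29/2 = 406
Σ LCP = 0 + 1 + 1 + 0 + 1 + 1 + 1 + 2 + 4 + 1 + 0 + 1 + 1 + 1 + 2 + 0 + 2 + 1 + 1 + 3 + 1 + 2 + 2 + 0 + 1 + 2 + 1 + 1 = 34
distinct = 406 − 34 = 372

372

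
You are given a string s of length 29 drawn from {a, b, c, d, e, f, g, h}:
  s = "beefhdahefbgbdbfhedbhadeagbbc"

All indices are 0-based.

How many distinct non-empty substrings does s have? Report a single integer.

rank→(start, suffix):
  0 → (21, 'adeagbbc')
  1 → (24, 'agbbc')
  2 → (6, 'ahefbgbdbfhedbhadeagbbc')
  3 → (26, 'bbc')
  4 → (27, 'bc')
  5 → (12, 'bdbfhedbhadeagbbc')
  6 → (0, 'beefhdahefbgbdbfhedbhadeagbbc')
  7 → (14, 'bfhedbhadeagbbc')
  8 → (10, 'bgbdbfhedbhadeagbbc')
  9 → (19, 'bhadeagbbc')
  10 → (28, 'c')
  11 → (5, 'dahefbgbdbfhedbhadeagbbc')
  12 → (13, 'dbfhedbhadeagbbc')
  13 → (18, 'dbhadeagbbc')
  14 → (22, 'deagbbc')
  15 → (23, 'eagbbc')
  16 → (17, 'edbhadeagbbc')
  17 → (1, 'eefhdahefbgbdbfhedbhadeagbbc')
  18 → (8, 'efbgbdbfhedbhadeagbbc')
  19 → (2, 'efhdahefbgbdbfhedbhadeagbbc')
  20 → (9, 'fbgbdbfhedbhadeagbbc')
  21 → (3, 'fhdahefbgbdbfhedbhadeagbbc')
  22 → (15, 'fhedbhadeagbbc')
  23 → (25, 'gbbc')
  24 → (11, 'gbdbfhedbhadeagbbc')
  25 → (20, 'hadeagbbc')
  26 → (4, 'hdahefbgbdbfhedbhadeagbbc')
  27 → (16, 'hedbhadeagbbc')
  28 → (7, 'hefbgbdbfhedbhadeagbbc')

SA = [21, 24, 6, 26, 27, 12, 0, 14, 10, 19, 28, 5, 13, 18, 22, 23, 17, 1, 8, 2, 9, 3, 15, 25, 11, 20, 4, 16, 7]
rank  pair      lcp
   1  s[21:],s[24:]  1  'a'
   2  s[24:],s[6:]  1  'a'
   3  s[6:],s[26:]  0  ''
   4  s[26:],s[27:]  1  'b'
   5  s[27:],s[12:]  1  'b'
   6  s[12:],s[0:]  1  'b'
   7  s[0:],s[14:]  1  'b'
   8  s[14:],s[10:]  1  'b'
   9  s[10:],s[19:]  1  'b'
  10  s[19:],s[28:]  0  ''
  11  s[28:],s[5:]  0  ''
  12  s[5:],s[13:]  1  'd'
  13  s[13:],s[18:]  2  'db'
  14  s[18:],s[22:]  1  'd'
  15  s[22:],s[23:]  0  ''
  16  s[23:],s[17:]  1  'e'
  17  s[17:],s[1:]  1  'e'
  18  s[1:],s[8:]  1  'e'
  19  s[8:],s[2:]  2  'ef'
  20  s[2:],s[9:]  0  ''
  21  s[9:],s[3:]  1  'f'
  22  s[3:],s[15:]  2  'fh'
  23  s[15:],s[25:]  0  ''
  24  s[25:],s[11:]  2  'gb'
  25  s[11:],s[20:]  0  ''
  26  s[20:],s[4:]  1  'h'
  27  s[4:],s[16:]  1  'h'
  28  s[16:],s[7:]  2  'he'

n(n+1)/2 = 29·30/2 = 435
Σ LCP = 0 + 1 + 1 + 0 + 1 + 1 + 1 + 1 + 1 + 1 + 0 + 0 + 1 + 2 + 1 + 0 + 1 + 1 + 1 + 2 + 0 + 1 + 2 + 0 + 2 + 0 + 1 + 1 + 2 = 26
distinct = 435 − 26 = 409

409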